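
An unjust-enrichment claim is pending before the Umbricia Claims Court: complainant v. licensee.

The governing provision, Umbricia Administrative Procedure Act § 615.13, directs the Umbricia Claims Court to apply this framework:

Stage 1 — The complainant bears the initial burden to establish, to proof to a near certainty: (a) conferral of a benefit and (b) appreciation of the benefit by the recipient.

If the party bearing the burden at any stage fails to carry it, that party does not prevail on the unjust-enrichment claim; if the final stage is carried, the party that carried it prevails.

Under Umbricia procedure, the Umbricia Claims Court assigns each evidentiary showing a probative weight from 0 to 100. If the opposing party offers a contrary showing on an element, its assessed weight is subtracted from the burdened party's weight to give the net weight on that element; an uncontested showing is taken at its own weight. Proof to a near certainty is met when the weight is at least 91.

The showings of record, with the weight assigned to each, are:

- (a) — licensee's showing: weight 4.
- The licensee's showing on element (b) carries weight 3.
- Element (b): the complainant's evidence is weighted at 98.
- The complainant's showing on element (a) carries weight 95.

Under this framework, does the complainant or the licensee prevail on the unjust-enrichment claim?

At Stage 1 the complainant must meet proof to a near certainty (weight is at least 91): on (a) the weight is 95 less the opposing 4 gives net 91, which does reach 91, so (a) meets the standard; on (b) the weight is 98 less the opposing 3 gives net 95, ≥ 91, so (b) meets the standard.
  All elements met at the final stage.
With every stage satisfied, the complainant prevails.

complainant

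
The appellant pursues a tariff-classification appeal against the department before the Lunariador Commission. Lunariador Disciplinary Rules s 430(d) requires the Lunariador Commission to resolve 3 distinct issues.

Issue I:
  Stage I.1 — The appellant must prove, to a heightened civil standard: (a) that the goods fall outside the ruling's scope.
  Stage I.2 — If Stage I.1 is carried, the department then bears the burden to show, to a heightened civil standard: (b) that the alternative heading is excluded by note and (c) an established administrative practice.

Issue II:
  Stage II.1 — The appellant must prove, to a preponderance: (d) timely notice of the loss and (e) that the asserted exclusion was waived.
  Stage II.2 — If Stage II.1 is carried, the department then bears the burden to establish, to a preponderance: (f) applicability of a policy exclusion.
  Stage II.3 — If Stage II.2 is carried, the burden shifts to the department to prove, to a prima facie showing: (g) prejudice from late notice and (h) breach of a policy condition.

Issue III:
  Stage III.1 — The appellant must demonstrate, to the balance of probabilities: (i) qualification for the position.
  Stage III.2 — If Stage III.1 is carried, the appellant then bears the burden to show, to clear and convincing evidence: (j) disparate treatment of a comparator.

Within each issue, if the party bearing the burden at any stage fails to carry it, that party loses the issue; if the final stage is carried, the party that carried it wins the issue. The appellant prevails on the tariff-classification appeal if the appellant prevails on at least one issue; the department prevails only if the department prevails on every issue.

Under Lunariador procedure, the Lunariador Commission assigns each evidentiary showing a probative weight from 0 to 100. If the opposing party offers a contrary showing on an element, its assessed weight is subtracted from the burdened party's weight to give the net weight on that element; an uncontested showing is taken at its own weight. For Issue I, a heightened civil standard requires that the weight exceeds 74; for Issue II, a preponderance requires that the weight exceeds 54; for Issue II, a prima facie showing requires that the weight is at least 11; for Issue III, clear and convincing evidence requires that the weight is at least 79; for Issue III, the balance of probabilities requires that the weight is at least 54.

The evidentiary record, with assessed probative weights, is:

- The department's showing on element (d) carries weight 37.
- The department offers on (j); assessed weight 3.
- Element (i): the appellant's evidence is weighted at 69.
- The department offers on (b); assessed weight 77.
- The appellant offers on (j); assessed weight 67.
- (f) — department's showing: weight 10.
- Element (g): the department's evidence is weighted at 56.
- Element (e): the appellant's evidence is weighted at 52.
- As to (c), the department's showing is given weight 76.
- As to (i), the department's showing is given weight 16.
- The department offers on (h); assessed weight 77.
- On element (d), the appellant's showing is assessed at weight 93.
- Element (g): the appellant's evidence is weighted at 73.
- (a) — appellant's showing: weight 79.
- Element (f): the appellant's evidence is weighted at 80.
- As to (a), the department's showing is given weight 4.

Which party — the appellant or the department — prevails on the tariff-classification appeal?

department

— Issue I —
At Stage I.1 the appellant must meet a heightened civil standard (weight exceeds 74): on (a) the weight is 79 less the opposing 4 gives net 75, > 74, so (a) meets the standard.
  The appellant carries Stage I.1; the department now bears the burden.
At Stage I.2 the department must meet a heightened civil standard (weight exceeds 74): on (b) the weight is 77, > 74, so (b) meets the standard; on (c) the weight is 76, > 74, so (c) meets the standard.
  The department carries the last stage.
All stages carried — the department prevails on this issue.
— Issue II —
Stage II.1 (appellant, a preponderance, weight exceeds 54): (d) net 93−37=56 > 54 — meets; (e) 52 ≤ 54 — fails.
  Stage II.1 not carried; the appellant fails its burden.
The analysis ends at Stage II.1; the department prevails on this issue.
— Issue III —
At Stage III.1 the appellant must meet the balance of probabilities (weight is at least 54): on (i) the weight is 69 less the opposing 16 gives net 53, < 54, so (i) does not meet the standard.
  Stage III.1 not carried; the appellant fails its burden.
The analysis ends at Stage III.1; the department prevails on this issue.
Per-issue: Issue I → department; Issue II → department; Issue III → department. The appellant must prevail on at least one issue; overall, the department prevails.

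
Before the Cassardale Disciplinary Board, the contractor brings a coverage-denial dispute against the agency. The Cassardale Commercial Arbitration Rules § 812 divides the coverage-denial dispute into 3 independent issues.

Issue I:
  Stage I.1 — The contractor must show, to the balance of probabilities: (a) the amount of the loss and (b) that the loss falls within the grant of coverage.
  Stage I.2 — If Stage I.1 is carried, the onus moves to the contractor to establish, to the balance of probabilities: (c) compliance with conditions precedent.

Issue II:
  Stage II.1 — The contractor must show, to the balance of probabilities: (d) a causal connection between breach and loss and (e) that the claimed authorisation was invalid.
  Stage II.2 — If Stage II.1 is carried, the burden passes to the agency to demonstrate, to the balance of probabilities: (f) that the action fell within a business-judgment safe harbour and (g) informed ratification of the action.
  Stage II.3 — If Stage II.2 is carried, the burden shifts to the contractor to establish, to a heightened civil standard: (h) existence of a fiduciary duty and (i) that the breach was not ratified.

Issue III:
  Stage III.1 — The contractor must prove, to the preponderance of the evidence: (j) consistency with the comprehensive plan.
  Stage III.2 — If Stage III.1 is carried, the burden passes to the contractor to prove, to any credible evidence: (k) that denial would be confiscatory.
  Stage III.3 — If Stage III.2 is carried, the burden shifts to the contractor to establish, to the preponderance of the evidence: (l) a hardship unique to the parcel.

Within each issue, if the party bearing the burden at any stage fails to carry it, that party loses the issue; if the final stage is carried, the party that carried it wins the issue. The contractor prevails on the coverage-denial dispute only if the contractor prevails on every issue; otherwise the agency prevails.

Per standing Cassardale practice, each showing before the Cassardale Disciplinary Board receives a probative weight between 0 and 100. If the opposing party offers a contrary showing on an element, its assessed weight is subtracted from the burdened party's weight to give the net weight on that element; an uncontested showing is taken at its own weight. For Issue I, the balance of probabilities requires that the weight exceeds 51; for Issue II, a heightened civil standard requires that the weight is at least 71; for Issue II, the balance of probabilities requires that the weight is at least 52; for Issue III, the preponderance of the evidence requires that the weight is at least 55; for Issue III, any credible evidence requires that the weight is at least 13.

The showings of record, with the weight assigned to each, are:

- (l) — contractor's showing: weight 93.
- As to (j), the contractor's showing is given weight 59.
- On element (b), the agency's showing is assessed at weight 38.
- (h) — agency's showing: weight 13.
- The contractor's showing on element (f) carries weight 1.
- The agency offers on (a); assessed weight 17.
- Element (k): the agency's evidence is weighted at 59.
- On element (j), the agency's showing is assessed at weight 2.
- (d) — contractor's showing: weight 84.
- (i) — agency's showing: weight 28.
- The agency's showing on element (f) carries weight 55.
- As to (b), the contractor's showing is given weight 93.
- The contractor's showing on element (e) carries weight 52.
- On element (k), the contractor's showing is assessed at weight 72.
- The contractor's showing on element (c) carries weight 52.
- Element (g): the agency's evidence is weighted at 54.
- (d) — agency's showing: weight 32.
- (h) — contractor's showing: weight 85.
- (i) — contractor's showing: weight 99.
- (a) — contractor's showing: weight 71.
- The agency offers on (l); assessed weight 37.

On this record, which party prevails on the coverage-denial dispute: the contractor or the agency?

— Issue I —
Stage I.1 — burden on contractor; standard: the balance of probabilities (weight exceeds 51).
    (a): 71 − 17 = 54 > 51 [met]
    (b): 93 − 38 = 55 > 51 [met]
  Stage I.1 is satisfied; the contractor continues to bear the burden.
Stage I.2 — burden on contractor; standard: the balance of probabilities (weight exceeds 51).
    (c): 52 > 51 [met]
  All elements met at the final stage.
All stages carried — the contractor prevails on this issue.
— Issue II —
At Stage II.1 the contractor must meet the balance of probabilities (weight is at least 52): on (d) the weight is 84 less the opposing 32 gives net 52, ≥ 52, so (d) meets the standard; on (e) the weight is 52, which does reach 52, so (e) meets the standard.
  All elements met. The burden passes to the agency.
At Stage II.2 the agency must meet the balance of probabilities (weight is at least 52): on (f) the weight is 55 less the opposing 1 gives net 54, which does reach 52, so (f) meets the standard; on (g) the weight is 54, ≥ 52, so (g) meets the standard.
  Stage II.2 carried; the burden shifts to the contractor.
At Stage II.3 the contractor must meet a heightened civil standard (weight is at least 71): on (h) the weight is 85 less the opposing 13 gives net 72, ≥ 71, so (h) meets the standard; on (i) the weight is 99 less the opposing 28 gives net 71, which does reach 71, so (i) meets the standard.
  Stage II.3 carried; the final stage is satisfied.
Every stage carried; the contractor prevails on this issue.
— Issue III —
Stage III.1 — burden on contractor; standard: the preponderance of the evidence (weight is at least 55).
    (j): 59 − 2 = 57 ≥ 55 [met]
  All elements met. The contractor retains the burden for Stage III.2.
Stage III.2 — burden on contractor; standard: any credible evidence (weight is at least 13).
    (k): 72 − 59 = 13 ≥ 13 [met]
  All elements met. The contractor retains the burden for Stage III.3.
Stage III.3 — burden on contractor; standard: the preponderance of the evidence (weight is at least 55).
    (l): 93 − 37 = 56 ≥ 55 [met]
  The contractor carries the last stage.
All stages carried — the contractor prevails on this issue.
Per-issue: Issue I → contractor; Issue II → contractor; Issue III → contractor. The contractor must prevail on every issue; overall, the contractor prevails.

contractor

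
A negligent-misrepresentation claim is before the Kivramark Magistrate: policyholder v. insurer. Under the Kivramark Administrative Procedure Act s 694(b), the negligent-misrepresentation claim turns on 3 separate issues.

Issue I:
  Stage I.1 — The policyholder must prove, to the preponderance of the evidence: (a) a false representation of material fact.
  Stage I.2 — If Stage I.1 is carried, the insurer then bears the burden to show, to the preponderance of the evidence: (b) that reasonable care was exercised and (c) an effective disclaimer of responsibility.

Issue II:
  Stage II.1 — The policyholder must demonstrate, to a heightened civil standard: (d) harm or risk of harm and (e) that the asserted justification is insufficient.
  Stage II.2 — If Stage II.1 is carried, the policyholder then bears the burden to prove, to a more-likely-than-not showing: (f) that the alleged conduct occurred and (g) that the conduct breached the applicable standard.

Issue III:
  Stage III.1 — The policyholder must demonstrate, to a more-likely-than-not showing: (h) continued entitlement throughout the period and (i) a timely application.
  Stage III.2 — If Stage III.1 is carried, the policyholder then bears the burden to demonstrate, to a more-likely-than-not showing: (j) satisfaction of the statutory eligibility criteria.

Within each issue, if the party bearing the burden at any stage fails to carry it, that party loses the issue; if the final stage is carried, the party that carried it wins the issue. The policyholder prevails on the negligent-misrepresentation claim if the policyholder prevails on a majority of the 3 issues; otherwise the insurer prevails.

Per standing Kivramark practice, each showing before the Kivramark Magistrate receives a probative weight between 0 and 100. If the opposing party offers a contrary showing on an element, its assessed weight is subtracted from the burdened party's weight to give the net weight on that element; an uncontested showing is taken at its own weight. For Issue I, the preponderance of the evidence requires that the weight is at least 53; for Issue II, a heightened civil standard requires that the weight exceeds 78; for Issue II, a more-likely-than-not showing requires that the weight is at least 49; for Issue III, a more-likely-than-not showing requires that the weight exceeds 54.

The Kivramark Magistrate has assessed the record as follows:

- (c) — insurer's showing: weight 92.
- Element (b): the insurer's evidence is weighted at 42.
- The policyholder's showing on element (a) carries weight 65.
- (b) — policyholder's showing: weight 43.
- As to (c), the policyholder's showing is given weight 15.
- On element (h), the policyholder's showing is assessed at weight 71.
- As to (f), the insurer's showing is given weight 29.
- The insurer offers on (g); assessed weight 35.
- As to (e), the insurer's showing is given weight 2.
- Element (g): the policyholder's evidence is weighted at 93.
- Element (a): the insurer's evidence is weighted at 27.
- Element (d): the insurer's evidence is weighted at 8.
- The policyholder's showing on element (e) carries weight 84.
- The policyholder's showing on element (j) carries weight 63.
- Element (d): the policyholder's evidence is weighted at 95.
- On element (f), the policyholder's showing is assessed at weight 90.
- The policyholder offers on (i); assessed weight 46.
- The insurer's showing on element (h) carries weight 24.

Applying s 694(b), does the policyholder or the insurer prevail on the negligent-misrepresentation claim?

insurer

— Issue I —
Stage I.1 — burden on policyholder; standard: the preponderance of the evidence (weight is at least 53).
    (a): 65 − 27 = 38 < 53 [not met]
  The policyholder does not carry Stage I.1.
So the insurer prevails on this issue.
— Issue II —
Stage II.1 — burden on policyholder; standard: a heightened civil standard (weight exceeds 78).
    (d): 95 − 8 = 87 > 78 [met]
    (e): 84 − 2 = 82 > 78 [met]
  Stage II.1 is satisfied; the policyholder continues to bear the burden.
Stage II.2 — burden on policyholder; standard: a more-likely-than-not showing (weight is at least 49).
    (f): 90 − 29 = 61 ≥ 49 [met]
    (g): 93 − 35 = 58 ≥ 49 [met]
  The policyholder carries the last stage.
With every stage satisfied, the policyholder prevails on this issue.
— Issue III —
Stage III.1 (policyholder, a more-likely-than-not showing, weight exceeds 54): (h) net 71−24=47 ≤ 54 — fails; (i) 46 ≤ 54 — fails.
  Stage III.1 not carried; the policyholder fails its burden.
The analysis ends at Stage III.1; the insurer prevails on this issue.
Per-issue: Issue I → insurer; Issue II → policyholder; Issue III → insurer. The policyholder must prevail on a majority of issues; overall, the insurer prevails.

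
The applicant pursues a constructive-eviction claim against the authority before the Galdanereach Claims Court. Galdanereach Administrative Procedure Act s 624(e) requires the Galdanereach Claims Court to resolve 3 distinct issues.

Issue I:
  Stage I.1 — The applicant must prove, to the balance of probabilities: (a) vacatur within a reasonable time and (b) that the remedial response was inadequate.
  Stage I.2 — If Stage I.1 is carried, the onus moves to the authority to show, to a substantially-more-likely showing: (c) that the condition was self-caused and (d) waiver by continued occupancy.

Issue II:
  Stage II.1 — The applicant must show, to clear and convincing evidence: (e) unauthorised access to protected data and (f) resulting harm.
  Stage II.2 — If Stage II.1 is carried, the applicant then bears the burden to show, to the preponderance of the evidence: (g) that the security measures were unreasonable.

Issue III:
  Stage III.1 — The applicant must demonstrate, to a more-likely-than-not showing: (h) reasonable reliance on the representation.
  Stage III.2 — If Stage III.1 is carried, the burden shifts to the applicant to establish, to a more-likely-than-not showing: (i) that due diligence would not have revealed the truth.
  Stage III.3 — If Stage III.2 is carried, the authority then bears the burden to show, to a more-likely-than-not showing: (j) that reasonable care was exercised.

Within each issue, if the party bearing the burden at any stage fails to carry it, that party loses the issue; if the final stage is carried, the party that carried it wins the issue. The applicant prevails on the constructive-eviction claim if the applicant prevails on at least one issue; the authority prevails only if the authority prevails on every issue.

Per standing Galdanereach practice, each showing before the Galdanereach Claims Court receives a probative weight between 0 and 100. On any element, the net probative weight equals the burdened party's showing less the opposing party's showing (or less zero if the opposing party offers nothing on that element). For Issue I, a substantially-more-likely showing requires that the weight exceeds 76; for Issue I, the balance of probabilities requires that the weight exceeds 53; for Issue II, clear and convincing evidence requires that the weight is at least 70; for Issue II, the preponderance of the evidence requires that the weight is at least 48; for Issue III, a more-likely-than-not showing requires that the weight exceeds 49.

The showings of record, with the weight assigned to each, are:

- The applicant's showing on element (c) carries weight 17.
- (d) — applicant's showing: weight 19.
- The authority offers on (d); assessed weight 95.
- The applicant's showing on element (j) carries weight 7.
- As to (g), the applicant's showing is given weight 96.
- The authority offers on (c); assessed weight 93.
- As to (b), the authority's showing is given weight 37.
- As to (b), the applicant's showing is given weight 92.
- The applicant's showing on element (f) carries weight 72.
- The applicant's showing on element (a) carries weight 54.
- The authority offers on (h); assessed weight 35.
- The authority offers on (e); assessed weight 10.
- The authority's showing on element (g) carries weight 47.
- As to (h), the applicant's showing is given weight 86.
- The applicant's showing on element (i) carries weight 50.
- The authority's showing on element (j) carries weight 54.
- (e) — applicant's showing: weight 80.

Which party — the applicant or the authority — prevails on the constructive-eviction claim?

— Issue I —
At Stage I.1 the applicant must meet the balance of probabilities (weight exceeds 53): on (a) the weight is 54, > 53, so (a) meets the standard; on (b) the weight is 92 less the opposing 37 gives net 55, which does exceed 53, so (b) meets the standard.
  All elements met. The burden passes to the authority.
At Stage I.2 the authority must meet a substantially-more-likely showing (weight exceeds 76): on (c) the weight is 93 less the opposing 17 gives net 76, which does not exceed 76, so (c) does not meet the standard; on (d) the weight is 95 less the opposing 19 gives net 76, which does not exceed 76, so (d) does not meet the standard.
  Not every element is met, so the authority fails to carry Stage I.2.
The analysis ends at Stage I.2; the applicant prevails on this issue.
— Issue II —
At Stage II.1 the applicant must meet clear and convincing evidence (weight is at least 70): on (e) the weight is 80 less the opposing 10 gives net 70, which does reach 70, so (e) meets the standard; on (f) the weight is 72, ≥ 70, so (f) meets the standard.
  Stage II.1 is satisfied; the applicant continues to bear the burden.
At Stage II.2 the applicant must meet the preponderance of the evidence (weight is at least 48): on (g) the weight is 96 less the opposing 47 gives net 49, ≥ 48, so (g) meets the standard.
  The applicant carries the last stage.
All stages carried — the applicant prevails on this issue.
— Issue III —
Stage III.1 — burden on applicant; standard: a more-likely-than-not showing (weight exceeds 49).
    (h): 86 − 35 = 51 > 49 [met]
  All elements met. The applicant retains the burden for Stage III.2.
Stage III.2 — burden on applicant; standard: a more-likely-than-not showing (weight exceeds 49).
    (i): 50 > 49 [met]
  All elements met. The burden passes to the authority.
Stage III.3 — burden on authority; standard: a more-likely-than-not showing (weight exceeds 49).
    (j): 54 − 7 = 47 ≤ 49 [not met]
  Stage III.3 not carried; the authority fails its burden.
So the applicant prevails on this issue.
Per-issue: Issue I → applicant; Issue II → applicant; Issue III → applicant. The applicant must prevail on at least one issue; overall, the applicant prevails.

applicant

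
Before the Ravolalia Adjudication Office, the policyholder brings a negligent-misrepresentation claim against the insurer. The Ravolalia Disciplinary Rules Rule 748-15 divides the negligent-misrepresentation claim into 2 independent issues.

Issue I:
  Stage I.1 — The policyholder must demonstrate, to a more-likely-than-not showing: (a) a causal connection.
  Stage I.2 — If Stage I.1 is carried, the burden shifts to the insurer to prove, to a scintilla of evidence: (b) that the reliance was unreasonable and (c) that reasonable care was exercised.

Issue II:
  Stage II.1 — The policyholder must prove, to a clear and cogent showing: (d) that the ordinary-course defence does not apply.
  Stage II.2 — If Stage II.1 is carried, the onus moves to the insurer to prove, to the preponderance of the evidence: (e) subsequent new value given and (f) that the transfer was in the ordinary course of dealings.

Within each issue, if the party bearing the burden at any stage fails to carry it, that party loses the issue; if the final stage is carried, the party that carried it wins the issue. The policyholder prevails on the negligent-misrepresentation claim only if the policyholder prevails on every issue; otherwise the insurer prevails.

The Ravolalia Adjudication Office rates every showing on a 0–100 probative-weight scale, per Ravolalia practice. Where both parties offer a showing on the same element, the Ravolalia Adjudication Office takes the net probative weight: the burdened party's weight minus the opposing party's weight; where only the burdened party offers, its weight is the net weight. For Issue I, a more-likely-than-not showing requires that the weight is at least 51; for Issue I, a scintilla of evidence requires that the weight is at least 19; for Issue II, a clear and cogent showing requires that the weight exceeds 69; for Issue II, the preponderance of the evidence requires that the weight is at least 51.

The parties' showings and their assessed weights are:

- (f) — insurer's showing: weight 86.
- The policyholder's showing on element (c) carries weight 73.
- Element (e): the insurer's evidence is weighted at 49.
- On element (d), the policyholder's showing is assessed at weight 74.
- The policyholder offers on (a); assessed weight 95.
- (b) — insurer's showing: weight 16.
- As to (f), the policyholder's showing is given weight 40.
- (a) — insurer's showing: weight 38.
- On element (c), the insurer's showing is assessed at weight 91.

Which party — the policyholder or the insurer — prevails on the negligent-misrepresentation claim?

— Issue I —
At Stage I.1 the policyholder must meet a more-likely-than-not showing (weight is at least 51): on (a) the weight is 95 less the opposing 38 gives net 57, which does reach 51, so (a) meets the standard.
  The policyholder carries Stage I.1; the insurer now bears the burden.
At Stage I.2 the insurer must meet a scintilla of evidence (weight is at least 19): on (b) the weight is 16, < 19, so (b) does not meet the standard; on (c) the weight is 91 less the opposing 73 gives net 18, which does not reach 19, so (c) does not meet the standard.
  Not every element is met, so the insurer fails to carry Stage I.2.
The analysis ends at Stage I.2; the policyholder prevails on this issue.
— Issue II —
At Stage II.1 the policyholder must meet a clear and cogent showing (weight exceeds 69): on (d) the weight is 74, which does exceed 69, so (d) meets the standard.
  All elements met. The burden passes to the insurer.
At Stage II.2 the insurer must meet the preponderance of the evidence (weight is at least 51): on (e) the weight is 49, < 51, so (e) does not meet the standard; on (f) the weight is 86 less the opposing 40 gives net 46, < 51, so (f) does not meet the standard.
  The insurer does not carry Stage II.2.
So the policyholder prevails on this issue.
Per-issue: Issue I → policyholder; Issue II → policyholder. The policyholder must prevail on every issue; overall, the policyholder prevails.

policyholder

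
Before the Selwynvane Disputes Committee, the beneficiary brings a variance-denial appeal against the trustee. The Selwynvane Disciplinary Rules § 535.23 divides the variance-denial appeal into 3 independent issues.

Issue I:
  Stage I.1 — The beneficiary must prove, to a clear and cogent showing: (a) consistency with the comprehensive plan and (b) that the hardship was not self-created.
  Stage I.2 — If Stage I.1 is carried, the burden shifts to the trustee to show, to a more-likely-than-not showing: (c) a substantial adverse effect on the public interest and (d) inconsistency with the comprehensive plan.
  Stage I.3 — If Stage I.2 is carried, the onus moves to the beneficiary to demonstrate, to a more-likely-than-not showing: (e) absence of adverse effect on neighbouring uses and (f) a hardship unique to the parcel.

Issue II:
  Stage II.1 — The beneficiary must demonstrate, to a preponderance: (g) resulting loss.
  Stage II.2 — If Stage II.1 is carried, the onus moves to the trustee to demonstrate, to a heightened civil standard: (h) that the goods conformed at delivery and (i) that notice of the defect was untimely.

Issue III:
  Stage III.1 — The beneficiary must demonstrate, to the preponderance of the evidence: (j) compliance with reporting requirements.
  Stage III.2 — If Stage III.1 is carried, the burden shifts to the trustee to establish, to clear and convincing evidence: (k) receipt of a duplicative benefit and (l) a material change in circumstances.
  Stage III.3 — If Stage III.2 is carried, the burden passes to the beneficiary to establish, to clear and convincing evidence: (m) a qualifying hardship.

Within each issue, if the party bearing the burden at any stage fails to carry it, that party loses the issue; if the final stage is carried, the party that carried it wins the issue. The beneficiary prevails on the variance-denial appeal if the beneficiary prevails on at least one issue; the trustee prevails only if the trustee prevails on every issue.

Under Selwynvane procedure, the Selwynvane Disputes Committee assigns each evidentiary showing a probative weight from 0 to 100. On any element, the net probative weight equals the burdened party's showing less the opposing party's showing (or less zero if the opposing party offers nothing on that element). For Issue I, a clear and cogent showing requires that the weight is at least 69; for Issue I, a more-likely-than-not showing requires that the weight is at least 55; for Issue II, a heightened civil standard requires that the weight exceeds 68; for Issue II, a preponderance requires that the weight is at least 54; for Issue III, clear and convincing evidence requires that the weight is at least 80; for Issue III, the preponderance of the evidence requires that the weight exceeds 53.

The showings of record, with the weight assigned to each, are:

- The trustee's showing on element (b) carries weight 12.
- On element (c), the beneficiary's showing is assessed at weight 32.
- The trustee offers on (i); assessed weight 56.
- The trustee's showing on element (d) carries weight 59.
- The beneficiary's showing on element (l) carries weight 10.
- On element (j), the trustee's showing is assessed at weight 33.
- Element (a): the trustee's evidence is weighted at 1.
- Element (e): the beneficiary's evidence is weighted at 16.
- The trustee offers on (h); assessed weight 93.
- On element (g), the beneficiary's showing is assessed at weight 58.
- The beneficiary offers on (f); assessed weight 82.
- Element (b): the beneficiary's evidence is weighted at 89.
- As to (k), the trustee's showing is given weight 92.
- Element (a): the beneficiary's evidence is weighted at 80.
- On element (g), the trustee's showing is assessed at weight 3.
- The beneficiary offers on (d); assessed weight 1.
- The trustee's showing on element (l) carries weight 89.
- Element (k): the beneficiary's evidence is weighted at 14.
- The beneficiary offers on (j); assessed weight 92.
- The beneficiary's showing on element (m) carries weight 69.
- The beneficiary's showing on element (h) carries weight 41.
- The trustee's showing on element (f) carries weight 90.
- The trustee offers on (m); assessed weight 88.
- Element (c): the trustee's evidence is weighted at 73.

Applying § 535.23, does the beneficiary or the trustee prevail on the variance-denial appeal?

beneficiary

— Issue I —
Stage I.1 (beneficiary, a clear and cogent showing, weight is at least 69): (a) net 80−1=79 ≥ 69 — meets; (b) net 89−12=77 ≥ 69 — meets.
  All elements met. The burden passes to the trustee.
Stage I.2 (trustee, a more-likely-than-not showing, weight is at least 55): (c) net 73−32=41 < 55 — fails; (d) net 59−1=58 ≥ 55 — meets.
  The trustee does not carry Stage I.2.
The beneficiary prevails on this issue.
— Issue II —
Stage II.1 (beneficiary, a preponderance, weight is at least 54): (g) net 58−3=55 ≥ 54 — meets.
  Stage II.1 carried; the burden shifts to the trustee.
Stage II.2 (trustee, a heightened civil standard, weight exceeds 68): (h) net 93−41=52 ≤ 68 — fails; (i) 56 ≤ 68 — fails.
  Stage II.2 not carried; the trustee fails its burden.
So the beneficiary prevails on this issue.
— Issue III —
Stage III.1 (beneficiary, the preponderance of the evidence, weight exceeds 53): (j) net 92−33=59 > 53 — meets.
  All elements met. The burden passes to the trustee.
Stage III.2 (trustee, clear and convincing evidence, weight is at least 80): (k) net 92−14=78 < 80 — fails; (l) net 89−10=79 < 80 — fails.
  Stage III.2 not carried; the trustee fails its burden.
The analysis ends at Stage III.2; the beneficiary prevails on this issue.
Per-issue: Issue I → beneficiary; Issue II → beneficiary; Issue III → beneficiary. The beneficiary must prevail on at least one issue; overall, the beneficiary prevails.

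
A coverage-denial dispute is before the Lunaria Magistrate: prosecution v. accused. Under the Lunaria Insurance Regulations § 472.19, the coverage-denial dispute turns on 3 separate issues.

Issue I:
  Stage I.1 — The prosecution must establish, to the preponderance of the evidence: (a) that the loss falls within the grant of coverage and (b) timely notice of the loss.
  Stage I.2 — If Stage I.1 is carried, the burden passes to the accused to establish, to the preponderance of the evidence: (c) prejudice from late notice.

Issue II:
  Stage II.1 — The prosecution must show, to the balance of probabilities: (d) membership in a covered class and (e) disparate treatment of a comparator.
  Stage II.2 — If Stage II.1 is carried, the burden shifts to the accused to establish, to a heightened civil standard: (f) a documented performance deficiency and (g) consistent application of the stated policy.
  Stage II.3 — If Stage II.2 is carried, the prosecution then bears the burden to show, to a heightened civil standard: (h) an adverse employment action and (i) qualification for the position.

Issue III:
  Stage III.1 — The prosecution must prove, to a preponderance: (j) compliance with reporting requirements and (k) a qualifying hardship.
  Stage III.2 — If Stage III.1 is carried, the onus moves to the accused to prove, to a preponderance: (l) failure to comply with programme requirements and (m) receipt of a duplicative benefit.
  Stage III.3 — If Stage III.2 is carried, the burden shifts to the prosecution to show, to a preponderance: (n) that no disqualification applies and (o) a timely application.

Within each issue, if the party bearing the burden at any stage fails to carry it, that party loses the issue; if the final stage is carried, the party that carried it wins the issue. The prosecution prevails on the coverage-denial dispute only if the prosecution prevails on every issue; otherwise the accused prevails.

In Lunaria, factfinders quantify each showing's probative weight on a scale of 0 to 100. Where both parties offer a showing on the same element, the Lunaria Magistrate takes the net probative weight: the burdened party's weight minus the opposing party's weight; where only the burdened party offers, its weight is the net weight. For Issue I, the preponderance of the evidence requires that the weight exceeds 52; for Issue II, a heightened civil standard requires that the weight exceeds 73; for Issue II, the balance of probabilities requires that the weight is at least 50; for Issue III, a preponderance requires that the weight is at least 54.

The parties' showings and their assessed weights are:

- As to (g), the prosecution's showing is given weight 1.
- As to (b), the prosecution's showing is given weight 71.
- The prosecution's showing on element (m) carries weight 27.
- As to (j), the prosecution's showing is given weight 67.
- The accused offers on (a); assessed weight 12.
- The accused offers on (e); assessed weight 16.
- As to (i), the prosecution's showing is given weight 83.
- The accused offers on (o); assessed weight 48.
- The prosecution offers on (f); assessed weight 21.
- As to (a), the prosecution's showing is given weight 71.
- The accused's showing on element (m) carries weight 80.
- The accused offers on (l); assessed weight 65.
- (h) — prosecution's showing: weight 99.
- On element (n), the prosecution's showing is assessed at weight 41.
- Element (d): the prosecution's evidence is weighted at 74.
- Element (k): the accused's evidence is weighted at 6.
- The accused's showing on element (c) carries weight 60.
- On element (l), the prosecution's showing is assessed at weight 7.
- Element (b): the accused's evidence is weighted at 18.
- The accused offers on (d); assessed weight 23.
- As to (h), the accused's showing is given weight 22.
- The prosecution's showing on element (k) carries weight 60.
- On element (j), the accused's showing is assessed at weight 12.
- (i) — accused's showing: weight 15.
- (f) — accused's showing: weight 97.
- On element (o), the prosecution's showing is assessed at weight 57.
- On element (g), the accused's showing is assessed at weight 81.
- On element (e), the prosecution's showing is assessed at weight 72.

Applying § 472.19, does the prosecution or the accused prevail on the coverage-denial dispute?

accused

— Issue I —
At Stage I.1 the prosecution must meet the preponderance of the evidence (weight exceeds 52): on (a) the weight is 71 less the opposing 12 gives net 59, which does exceed 52, so (a) meets the standard; on (b) the weight is 71 less the opposing 18 gives net 53, which does exceed 52, so (b) meets the standard.
  Stage I.1 is satisfied; the onus moves to the accused.
At Stage I.2 the accused must meet the preponderance of the evidence (weight exceeds 52): on (c) the weight is 60, > 52, so (c) meets the standard.
  The accused carries the last stage.
Every stage carried; the accused prevails on this issue.
— Issue II —
At Stage II.1 the prosecution must meet the balance of probabilities (weight is at least 50): on (d) the weight is 74 less the opposing 23 gives net 51, which does reach 50, so (d) meets the standard; on (e) the weight is 72 less the opposing 16 gives net 56, ≥ 50, so (e) meets the standard.
  Stage II.1 carried; the burden shifts to the accused.
At Stage II.2 the accused must meet a heightened civil standard (weight exceeds 73): on (f) the weight is 97 less the opposing 21 gives net 76, which does exceed 73, so (f) meets the standard; on (g) the weight is 81 less the opposing 1 gives net 80, which does exceed 73, so (g) meets the standard.
  Stage II.2 is satisfied; the onus moves to the prosecution.
At Stage II.3 the prosecution must meet a heightened civil standard (weight exceeds 73): on (h) the weight is 99 less the opposing 22 gives net 77, > 73, so (h) meets the standard; on (i) the weight is 83 less the opposing 15 gives net 68, ≤ 73, so (i) does not meet the standard.
  Not every element is met, so the prosecution fails to carry Stage II.3.
The accused prevails on this issue.
— Issue III —
Stage III.1 (prosecution, a preponderance, weight is at least 54): (j) net 67−12=55 ≥ 54 — meets; (k) net 60−6=54 ≥ 54 — meets.
  Stage III.1 is satisfied; the onus moves to the accused.
Stage III.2 (accused, a preponderance, weight is at least 54): (l) net 65−7=58 ≥ 54 — meets; (m) net 80−27=53 < 54 — fails.
  Not every element is met, so the accused fails to carry Stage III.2.
The analysis ends at Stage III.2; the prosecution prevails on this issue.
Per-issue: Issue I → accused; Issue II → accused; Issue III → prosecution. The prosecution must prevail on every issue; overall, the accused prevails.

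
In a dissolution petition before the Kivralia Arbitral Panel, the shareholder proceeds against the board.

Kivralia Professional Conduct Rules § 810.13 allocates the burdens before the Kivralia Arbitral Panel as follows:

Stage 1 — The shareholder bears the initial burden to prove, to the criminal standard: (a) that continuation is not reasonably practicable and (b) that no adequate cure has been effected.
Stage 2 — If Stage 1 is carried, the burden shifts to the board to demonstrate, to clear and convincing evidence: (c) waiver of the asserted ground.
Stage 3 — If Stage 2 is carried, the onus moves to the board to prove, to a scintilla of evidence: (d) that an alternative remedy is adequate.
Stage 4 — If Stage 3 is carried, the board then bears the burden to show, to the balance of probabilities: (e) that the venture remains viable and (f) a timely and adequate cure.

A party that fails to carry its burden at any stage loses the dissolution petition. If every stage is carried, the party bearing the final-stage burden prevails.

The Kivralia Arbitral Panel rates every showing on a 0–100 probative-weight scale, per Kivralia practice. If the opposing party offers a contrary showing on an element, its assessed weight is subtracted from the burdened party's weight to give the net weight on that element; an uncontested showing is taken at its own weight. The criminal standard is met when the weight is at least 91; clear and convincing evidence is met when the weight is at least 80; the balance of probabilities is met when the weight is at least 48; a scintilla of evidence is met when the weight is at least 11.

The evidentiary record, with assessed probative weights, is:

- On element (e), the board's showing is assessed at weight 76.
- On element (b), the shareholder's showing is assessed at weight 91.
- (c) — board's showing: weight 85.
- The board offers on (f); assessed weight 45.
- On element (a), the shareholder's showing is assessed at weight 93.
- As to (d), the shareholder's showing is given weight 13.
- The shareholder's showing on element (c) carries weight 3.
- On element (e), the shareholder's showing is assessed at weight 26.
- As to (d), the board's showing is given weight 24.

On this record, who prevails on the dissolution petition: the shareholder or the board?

shareholder

Stage 1 — burden on shareholder; standard: the criminal standard (weight is at least 91).
    (a): 93 ≥ 91 [met]
    (b): 91 ≥ 91 [met]
  Stage 1 is satisfied; the onus moves to the board.
Stage 2 — burden on board; standard: clear and convincing evidence (weight is at least 80).
    (c): 85 − 3 = 82 ≥ 80 [met]
  All elements met. The board retains the burden for Stage 3.
Stage 3 — burden on board; standard: a scintilla of evidence (weight is at least 11).
    (d): 24 − 13 = 11 ≥ 11 [met]
  Stage 3 carried; the burden remains with the board.
Stage 4 — burden on board; standard: the balance of probabilities (weight is at least 48).
    (e): 76 − 26 = 50 ≥ 48 [met]
    (f): 45 < 48 [not met]
  The board does not carry Stage 4.
So the shareholder prevails.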